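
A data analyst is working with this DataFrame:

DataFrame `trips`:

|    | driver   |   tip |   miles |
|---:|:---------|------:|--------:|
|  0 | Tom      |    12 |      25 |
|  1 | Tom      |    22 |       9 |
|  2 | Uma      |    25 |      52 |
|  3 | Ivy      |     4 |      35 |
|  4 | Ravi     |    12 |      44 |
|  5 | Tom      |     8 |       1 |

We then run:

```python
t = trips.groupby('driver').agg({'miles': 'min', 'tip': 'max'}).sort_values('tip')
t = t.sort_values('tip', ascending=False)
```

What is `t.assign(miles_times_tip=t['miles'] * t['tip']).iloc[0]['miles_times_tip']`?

group by driver: min(miles), max(tip):
        miles  tip
driver            
Ivy        35    4
Ravi       44   12
Tom         1   22
Uma        52   25
sort by tip:
        miles  tip
driver            
Ivy        35    4
Ravi       44   12
Tom         1   22
Uma        52   25
sort by tip descending:
        miles  tip
driver            
Uma        52   25
Tom         1   22
Ravi       44   12
Ivy        35    4
add column miles_times_tip = t['miles'] * t['tip']:
        miles  tip  miles_times_tip
driver                             
Uma        52   25             1300
Tom         1   22               22
Ravi       44   12              528
Ivy        35    4              140
Taking the value at position 0, column 'miles_times_tip' gives 1300.

1300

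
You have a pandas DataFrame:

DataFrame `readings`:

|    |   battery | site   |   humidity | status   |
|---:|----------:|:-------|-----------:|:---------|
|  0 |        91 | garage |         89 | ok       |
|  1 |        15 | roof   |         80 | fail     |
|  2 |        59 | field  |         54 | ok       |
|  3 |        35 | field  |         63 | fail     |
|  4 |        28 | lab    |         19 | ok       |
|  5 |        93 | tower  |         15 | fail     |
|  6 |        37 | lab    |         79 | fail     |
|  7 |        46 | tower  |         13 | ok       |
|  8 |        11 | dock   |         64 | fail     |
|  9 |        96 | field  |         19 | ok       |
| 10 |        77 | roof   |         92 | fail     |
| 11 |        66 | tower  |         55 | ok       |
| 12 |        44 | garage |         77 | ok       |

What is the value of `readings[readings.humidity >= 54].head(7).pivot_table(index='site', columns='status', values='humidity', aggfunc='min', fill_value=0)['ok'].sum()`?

filter rows where humidity >= 54:
    battery    site  humidity status
0        91  garage        89     ok
1        15    roof        80   fail
2        59   field        54     ok
3        35   field        63   fail
6        37     lab        79   fail
8        11    dock        64   fail
10       77    roof        92   fail
11       66   tower        55     ok
12       44  garage        77     ok
take first 7 rows:
    battery    site  humidity status
0        91  garage        89     ok
1        15    roof        80   fail
2        59   field        54     ok
3        35   field        63   fail
6        37     lab        79   fail
8        11    dock        64   fail
10       77    roof        92   fail
pivot: rows=site, cols=status, min(humidity):
status  fail  ok
site            
dock      64   0
field     63  54
garage     0  89
lab       79   0
roof      80   0

143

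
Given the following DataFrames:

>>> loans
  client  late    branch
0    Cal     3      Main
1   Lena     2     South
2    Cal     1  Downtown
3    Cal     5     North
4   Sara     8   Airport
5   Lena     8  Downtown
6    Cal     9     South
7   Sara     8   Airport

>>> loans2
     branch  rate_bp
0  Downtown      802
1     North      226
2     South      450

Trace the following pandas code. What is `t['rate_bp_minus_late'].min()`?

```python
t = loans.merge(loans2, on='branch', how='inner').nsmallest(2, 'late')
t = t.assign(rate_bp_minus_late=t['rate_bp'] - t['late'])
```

448

merge on 'branch' (how='inner') → 5 rows:
  client  late    branch  rate_bp
0   Lena     2     South      450
1    Cal     1  Downtown      802
2    Cal     5     North      226
3   Lena     8  Downtown      802
4    Cal     9     South      450
take 2 rows with smallest late:
  client  late    branch  rate_bp
1    Cal     1  Downtown      802
0   Lena     2     South      450
add column rate_bp_minus_late = t['rate_bp'] - t['late']:
  client  late    branch  rate_bp  rate_bp_minus_late
1    Cal     1  Downtown      802                 801
0   Lena     2     South      450                 448
So min() = 448.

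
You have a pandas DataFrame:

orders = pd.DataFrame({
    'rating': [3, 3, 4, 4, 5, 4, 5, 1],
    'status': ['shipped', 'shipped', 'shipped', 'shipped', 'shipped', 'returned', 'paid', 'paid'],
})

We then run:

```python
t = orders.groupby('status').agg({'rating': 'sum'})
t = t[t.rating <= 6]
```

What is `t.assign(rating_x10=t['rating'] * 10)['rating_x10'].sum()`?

group by status, sum of rating:
          rating
status          
paid           6
returned       4
shipped       19
filter rows where rating <= 6:
          rating
status          
paid           6
returned       4
add column rating_x10 = t['rating'] * 10:
          rating  rating_x10
status                      
paid           6          60
returned       4          40

100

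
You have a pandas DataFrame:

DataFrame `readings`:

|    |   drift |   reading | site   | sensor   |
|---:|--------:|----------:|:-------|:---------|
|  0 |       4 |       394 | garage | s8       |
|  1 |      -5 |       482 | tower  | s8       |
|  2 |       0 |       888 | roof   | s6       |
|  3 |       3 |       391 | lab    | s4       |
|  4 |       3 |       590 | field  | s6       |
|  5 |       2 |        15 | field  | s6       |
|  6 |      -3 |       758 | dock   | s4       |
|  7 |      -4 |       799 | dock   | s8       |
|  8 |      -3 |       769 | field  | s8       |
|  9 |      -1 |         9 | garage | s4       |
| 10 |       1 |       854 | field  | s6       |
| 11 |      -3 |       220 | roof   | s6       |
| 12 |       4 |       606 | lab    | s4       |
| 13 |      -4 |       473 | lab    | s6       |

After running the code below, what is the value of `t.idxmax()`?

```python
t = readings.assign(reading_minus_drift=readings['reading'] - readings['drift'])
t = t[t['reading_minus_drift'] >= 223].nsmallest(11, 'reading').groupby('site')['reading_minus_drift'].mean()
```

dock

add column reading_minus_drift = readings['reading'] - readings['drift']:
    drift  reading    site sensor  reading_minus_drift
0       4      394  garage     s8                  390
1      -5      482   tower     s8                  487
2       0      888    roof     s6                  888
3       3      391     lab     s4                  388
4       3      590   field     s6                  587
5       2       15   field     s6                   13
6      -3      758    dock     s4                  761
7      -4      799    dock     s8                  803
8      -3      769   field     s8                  772
9      -1        9  garage     s4                   10
10      1      854   field     s6                  853
11     -3      220    roof     s6                  223
12      4      606     lab     s4                  602
13     -4      473     lab     s6                  477
filter rows where reading_minus_drift >= 223:
    drift  reading    site sensor  reading_minus_drift
0       4      394  garage     s8                  390
1      -5      482   tower     s8                  487
2       0      888    roof     s6                  888
3       3      391     lab     s4                  388
4       3      590   field     s6                  587
6      -3      758    dock     s4                  761
7      -4      799    dock     s8                  803
8      -3      769   field     s8                  772
10      1      854   field     s6                  853
11     -3      220    roof     s6                  223
12      4      606     lab     s4                  602
13     -4      473     lab     s6                  477
take 11 rows with smallest reading:
    drift  reading    site sensor  reading_minus_drift
11     -3      220    roof     s6                  223
3       3      391     lab     s4                  388
0       4      394  garage     s8                  390
13     -4      473     lab     s6                  477
1      -5      482   tower     s8                  487
4       3      590   field     s6                  587
12      4      606     lab     s4                  602
6      -3      758    dock     s4                  761
8      -3      769   field     s8                  772
7      -4      799    dock     s8                  803
10      1      854   field     s6                  853
group by site, mean of reading_minus_drift:
site
dock      782.000000
field     737.333333
garage    390.000000
lab       489.000000
roof      223.000000
tower     487.000000
Name: reading_minus_drift, dtype: float64
label with the largest value → dock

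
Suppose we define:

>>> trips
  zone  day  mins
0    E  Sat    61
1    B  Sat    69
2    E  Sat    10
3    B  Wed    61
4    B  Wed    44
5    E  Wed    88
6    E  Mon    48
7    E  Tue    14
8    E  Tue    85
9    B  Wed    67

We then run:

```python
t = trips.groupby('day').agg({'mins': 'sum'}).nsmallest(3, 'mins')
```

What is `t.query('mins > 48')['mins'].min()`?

99

group by day, sum of mins:
     mins
day      
Mon    48
Sat   140
Tue    99
Wed   260
take 3 rows with smallest mins:
     mins
day      
Mon    48
Tue    99
Sat   140
filter rows where mins > 48:
     mins
day      
Tue    99
Sat   140
Finally, min of column 'mins' = 99.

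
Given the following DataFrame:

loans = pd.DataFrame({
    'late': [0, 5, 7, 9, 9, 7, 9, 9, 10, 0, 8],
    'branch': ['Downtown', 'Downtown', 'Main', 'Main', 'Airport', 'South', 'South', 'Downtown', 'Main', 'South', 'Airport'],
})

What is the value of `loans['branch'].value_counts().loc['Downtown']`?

3

value_counts of branch:
branch
Downtown    3
Main        3
South       3
Airport     2
Name: count, dtype: int64
Reading off the value at index 'Downtown', we get 3.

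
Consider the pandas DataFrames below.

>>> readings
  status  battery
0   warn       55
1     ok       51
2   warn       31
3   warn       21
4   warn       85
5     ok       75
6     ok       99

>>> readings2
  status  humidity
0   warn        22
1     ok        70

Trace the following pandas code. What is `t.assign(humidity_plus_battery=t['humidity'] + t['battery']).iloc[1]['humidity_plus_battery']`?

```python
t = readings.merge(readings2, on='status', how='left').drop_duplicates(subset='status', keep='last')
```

merge on 'status' (how='left') → 7 rows:
  status  battery  humidity
0   warn       55        22
1     ok       51        70
2   warn       31        22
3   warn       21        22
4   warn       85        22
5     ok       75        70
6     ok       99        70
drop duplicate status (keep=last):
  status  battery  humidity
4   warn       85        22
6     ok       99        70
add column humidity_plus_battery = t['humidity'] + t['battery']:
  status  battery  humidity  humidity_plus_battery
4   warn       85        22                    107
6     ok       99        70                    169

169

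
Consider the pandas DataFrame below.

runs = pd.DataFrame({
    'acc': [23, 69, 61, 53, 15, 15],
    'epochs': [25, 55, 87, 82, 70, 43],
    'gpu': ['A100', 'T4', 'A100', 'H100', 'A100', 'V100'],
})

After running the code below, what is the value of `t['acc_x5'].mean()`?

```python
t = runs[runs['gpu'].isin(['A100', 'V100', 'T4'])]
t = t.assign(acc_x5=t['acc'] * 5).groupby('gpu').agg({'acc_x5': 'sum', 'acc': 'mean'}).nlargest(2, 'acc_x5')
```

420.0

filter rows where gpu in ['A100', 'V100', 'T4']:
   acc  epochs   gpu
0   23      25  A100
1   69      55    T4
2   61      87  A100
4   15      70  A100
5   15      43  V100
add column acc_x5 = t['acc'] * 5:
   acc  epochs   gpu  acc_x5
0   23      25  A100     115
1   69      55    T4     345
2   61      87  A100     305
4   15      70  A100      75
5   15      43  V100      75
group by gpu: sum(acc_x5), mean(acc):
      acc_x5   acc
gpu               
A100     495  33.0
T4       345  69.0
V100      75  15.0
take 2 rows with largest acc_x5:
      acc_x5   acc
gpu               
A100     495  33.0
T4       345  69.0
The mean of column 'acc_x5' is 420.0.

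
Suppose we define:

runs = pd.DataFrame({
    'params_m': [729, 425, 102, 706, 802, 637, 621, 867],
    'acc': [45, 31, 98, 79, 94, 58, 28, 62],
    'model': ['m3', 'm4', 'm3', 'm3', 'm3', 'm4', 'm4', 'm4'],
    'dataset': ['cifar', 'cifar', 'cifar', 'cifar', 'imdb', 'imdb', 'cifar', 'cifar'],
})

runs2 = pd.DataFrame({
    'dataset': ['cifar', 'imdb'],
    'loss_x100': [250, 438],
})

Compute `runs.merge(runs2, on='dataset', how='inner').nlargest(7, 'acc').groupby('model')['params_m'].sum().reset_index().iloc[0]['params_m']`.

merge on 'dataset' (how='inner') → 8 rows:
   params_m  acc model dataset  loss_x100
0       729   45    m3   cifar        250
1       425   31    m4   cifar        250
2       102   98    m3   cifar        250
3       706   79    m3   cifar        250
4       802   94    m3    imdb        438
5       637   58    m4    imdb        438
6       621   28    m4   cifar        250
7       867   62    m4   cifar        250
take 7 rows with largest acc:
   params_m  acc model dataset  loss_x100
2       102   98    m3   cifar        250
4       802   94    m3    imdb        438
3       706   79    m3   cifar        250
7       867   62    m4   cifar        250
5       637   58    m4    imdb        438
0       729   45    m3   cifar        250
1       425   31    m4   cifar        250
group by model, sum of params_m:
model
m3    2339
m4    1929
Name: params_m, dtype: int64
reset_index():
  model  params_m
0    m3      2339
1    m4      1929
Then the value at position 0, column 'params_m': 2339

2339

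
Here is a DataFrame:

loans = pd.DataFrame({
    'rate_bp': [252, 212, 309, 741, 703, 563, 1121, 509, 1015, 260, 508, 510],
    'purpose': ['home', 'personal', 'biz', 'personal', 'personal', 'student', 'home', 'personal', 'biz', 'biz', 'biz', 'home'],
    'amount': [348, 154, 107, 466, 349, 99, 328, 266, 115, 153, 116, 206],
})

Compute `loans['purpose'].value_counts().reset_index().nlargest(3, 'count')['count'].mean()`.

3.66666666667

value_counts of purpose:
purpose
personal    4
biz         4
home        3
student     1
Name: count, dtype: int64
reset_index():
    purpose  count
0  personal      4
1       biz      4
2      home      3
3   student      1
take 3 rows with largest count:
    purpose  count
0  personal      4
1       biz      4
2      home      3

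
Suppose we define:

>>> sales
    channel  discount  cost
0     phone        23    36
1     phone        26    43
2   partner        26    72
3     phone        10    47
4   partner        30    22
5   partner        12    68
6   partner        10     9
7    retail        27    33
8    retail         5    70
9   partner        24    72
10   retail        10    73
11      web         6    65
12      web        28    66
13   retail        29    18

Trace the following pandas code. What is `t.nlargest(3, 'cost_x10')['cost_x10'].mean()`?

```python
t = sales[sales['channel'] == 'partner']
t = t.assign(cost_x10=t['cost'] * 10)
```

filter rows where channel == 'partner':
   channel  discount  cost
2  partner        26    72
4  partner        30    22
5  partner        12    68
6  partner        10     9
9  partner        24    72
add column cost_x10 = t['cost'] * 10:
   channel  discount  cost  cost_x10
2  partner        26    72       720
4  partner        30    22       220
5  partner        12    68       680
6  partner        10     9        90
9  partner        24    72       720
take 3 rows with largest cost_x10:
   channel  discount  cost  cost_x10
2  partner        26    72       720
9  partner        24    72       720
5  partner        12    68       680

706.666666667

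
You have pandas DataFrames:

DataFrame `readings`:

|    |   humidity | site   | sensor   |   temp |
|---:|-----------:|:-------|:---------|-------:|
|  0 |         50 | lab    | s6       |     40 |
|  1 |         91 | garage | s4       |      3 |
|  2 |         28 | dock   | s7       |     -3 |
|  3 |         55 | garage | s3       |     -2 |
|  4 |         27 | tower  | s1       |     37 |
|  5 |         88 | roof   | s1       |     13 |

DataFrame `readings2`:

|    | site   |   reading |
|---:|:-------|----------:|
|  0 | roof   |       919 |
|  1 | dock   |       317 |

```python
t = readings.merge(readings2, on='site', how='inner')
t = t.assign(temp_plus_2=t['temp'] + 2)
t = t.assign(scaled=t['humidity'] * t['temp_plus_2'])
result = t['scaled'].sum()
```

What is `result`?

1292

merge on 'site' (how='inner') → 2 rows:
   humidity  site sensor  temp  reading
0        28  dock     s7    -3      317
1        88  roof     s1    13      919
add column temp_plus_2 = t['temp'] + 2:
   humidity  site sensor  temp  reading  temp_plus_2
0        28  dock     s7    -3      317           -1
1        88  roof     s1    13      919           15
add column scaled = t['humidity'] * t['temp_plus_2']:
   humidity  site sensor  temp  reading  temp_plus_2  scaled
0        28  dock     s7    -3      317           -1     -28
1        88  roof     s1    13      919           15    1320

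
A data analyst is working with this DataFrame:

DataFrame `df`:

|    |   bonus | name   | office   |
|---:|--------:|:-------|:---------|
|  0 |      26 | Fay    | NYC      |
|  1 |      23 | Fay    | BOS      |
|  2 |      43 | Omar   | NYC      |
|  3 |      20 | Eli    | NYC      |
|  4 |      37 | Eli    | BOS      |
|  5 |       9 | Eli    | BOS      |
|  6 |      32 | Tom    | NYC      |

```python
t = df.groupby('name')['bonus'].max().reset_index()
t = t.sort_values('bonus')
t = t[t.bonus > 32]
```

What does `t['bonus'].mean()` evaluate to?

40.0

group by name, max of bonus:
name
Eli     37
Fay     26
Omar    43
Tom     32
Name: bonus, dtype: int64
reset_index():
   name  bonus
0   Eli     37
1   Fay     26
2  Omar     43
3   Tom     32
sort by bonus:
   name  bonus
1   Fay     26
3   Tom     32
0   Eli     37
2  Omar     43
filter rows where bonus > 32:
   name  bonus
0   Eli     37
2  Omar     43
Then the mean of column 'bonus': 40.0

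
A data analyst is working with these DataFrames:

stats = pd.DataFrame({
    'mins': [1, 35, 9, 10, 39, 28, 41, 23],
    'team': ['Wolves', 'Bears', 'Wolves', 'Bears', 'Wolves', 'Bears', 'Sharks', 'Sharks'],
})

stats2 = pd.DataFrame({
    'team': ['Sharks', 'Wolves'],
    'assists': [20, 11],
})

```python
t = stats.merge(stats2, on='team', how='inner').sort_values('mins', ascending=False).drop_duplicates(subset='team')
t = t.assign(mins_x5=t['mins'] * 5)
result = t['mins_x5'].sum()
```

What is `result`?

400

merge on 'team' (how='inner') → 5 rows:
   mins    team  assists
0     1  Wolves       11
1     9  Wolves       11
2    39  Wolves       11
3    41  Sharks       20
4    23  Sharks       20
sort by mins descending:
   mins    team  assists
3    41  Sharks       20
2    39  Wolves       11
4    23  Sharks       20
1     9  Wolves       11
0     1  Wolves       11
drop duplicate team (keep=first):
   mins    team  assists
3    41  Sharks       20
2    39  Wolves       11
add column mins_x5 = t['mins'] * 5:
   mins    team  assists  mins_x5
3    41  Sharks       20      205
2    39  Wolves       11      195
Reading off the sum of column 'mins_x5', we get 400.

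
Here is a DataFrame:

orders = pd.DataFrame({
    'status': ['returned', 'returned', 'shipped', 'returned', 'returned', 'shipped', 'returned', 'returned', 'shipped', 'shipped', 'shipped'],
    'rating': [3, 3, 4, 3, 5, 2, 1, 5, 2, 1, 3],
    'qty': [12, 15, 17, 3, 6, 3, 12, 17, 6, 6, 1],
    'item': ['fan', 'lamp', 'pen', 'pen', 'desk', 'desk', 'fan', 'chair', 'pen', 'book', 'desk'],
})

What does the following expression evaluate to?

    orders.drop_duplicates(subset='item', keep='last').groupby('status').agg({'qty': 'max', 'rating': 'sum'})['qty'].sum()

drop duplicate item (keep=last):
      status  rating  qty   item
1   returned       3   15   lamp
6   returned       1   12    fan
7   returned       5   17  chair
8    shipped       2    6    pen
9    shipped       1    6   book
10   shipped       3    1   desk
group by status: max(qty), sum(rating):
          qty  rating
status               
returned   17       9
shipped     6       6

23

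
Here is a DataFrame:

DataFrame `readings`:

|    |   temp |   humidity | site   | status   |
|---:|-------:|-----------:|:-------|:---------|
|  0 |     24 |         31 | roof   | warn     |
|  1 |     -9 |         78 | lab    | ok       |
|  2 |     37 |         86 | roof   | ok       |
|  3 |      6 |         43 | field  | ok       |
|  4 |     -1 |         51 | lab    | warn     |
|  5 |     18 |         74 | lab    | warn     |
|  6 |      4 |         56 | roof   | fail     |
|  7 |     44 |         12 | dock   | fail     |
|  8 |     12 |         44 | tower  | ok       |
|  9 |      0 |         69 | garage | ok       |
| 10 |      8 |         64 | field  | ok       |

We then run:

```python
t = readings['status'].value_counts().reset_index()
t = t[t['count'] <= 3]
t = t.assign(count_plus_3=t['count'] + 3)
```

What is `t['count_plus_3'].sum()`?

value_counts of status:
status
ok      6
warn    3
fail    2
Name: count, dtype: int64
reset_index():
  status  count
0     ok      6
1   warn      3
2   fail      2
filter rows where count <= 3:
  status  count
1   warn      3
2   fail      2
add column count_plus_3 = t['count'] + 3:
  status  count  count_plus_3
1   warn      3             6
2   fail      2             5
Finally, sum of column 'count_plus_3' = 11.

11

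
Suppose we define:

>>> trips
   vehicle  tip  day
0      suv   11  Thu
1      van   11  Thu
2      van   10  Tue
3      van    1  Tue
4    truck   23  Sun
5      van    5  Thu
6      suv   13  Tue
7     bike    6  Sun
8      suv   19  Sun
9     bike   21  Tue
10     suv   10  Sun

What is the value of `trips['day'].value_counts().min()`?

value_counts of day:
day
Tue    4
Sun    4
Thu    3
Name: count, dtype: int64
The min of the resulting series is 3.

3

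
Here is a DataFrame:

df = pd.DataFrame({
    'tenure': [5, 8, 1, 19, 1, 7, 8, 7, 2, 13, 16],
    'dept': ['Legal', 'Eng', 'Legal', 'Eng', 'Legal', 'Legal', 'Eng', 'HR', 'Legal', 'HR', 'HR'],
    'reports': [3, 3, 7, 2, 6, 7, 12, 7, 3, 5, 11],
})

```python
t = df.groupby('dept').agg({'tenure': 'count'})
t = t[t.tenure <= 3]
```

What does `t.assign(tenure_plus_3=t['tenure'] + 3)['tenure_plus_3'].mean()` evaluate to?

group by dept, count of tenure:
       tenure
dept         
Eng         3
HR          3
Legal       5
filter rows where tenure <= 3:
      tenure
dept        
Eng        3
HR         3
add column tenure_plus_3 = t['tenure'] + 3:
      tenure  tenure_plus_3
dept                       
Eng        3              6
HR         3              6

6.0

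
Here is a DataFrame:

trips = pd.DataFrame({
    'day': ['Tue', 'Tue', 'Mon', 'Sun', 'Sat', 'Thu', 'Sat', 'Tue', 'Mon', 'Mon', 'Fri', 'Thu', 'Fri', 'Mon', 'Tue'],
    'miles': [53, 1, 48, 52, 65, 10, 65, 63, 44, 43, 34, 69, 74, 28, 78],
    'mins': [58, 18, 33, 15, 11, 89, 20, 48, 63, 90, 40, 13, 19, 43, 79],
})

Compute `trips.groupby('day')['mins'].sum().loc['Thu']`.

group by day, sum of mins:
day
Fri     59
Mon    229
Sat     31
Sun     15
Thu    102
Tue    203
Name: mins, dtype: int64
Reading off the value at index 'Thu', we get 102.

102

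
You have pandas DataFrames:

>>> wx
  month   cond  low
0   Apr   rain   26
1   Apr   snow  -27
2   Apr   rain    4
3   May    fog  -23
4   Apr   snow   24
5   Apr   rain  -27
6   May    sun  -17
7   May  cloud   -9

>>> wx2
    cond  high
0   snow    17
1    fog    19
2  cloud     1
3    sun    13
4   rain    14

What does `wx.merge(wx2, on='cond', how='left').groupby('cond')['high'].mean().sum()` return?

64.0

merge on 'cond' (how='left') → 8 rows:
  month   cond  low  high
0   Apr   rain   26    14
1   Apr   snow  -27    17
2   Apr   rain    4    14
3   May    fog  -23    19
4   Apr   snow   24    17
5   Apr   rain  -27    14
6   May    sun  -17    13
7   May  cloud   -9     1
group by cond, mean of high:
cond
cloud     1.0
fog      19.0
rain     14.0
snow     17.0
sun      13.0
Name: high, dtype: float64
Hence 64.0.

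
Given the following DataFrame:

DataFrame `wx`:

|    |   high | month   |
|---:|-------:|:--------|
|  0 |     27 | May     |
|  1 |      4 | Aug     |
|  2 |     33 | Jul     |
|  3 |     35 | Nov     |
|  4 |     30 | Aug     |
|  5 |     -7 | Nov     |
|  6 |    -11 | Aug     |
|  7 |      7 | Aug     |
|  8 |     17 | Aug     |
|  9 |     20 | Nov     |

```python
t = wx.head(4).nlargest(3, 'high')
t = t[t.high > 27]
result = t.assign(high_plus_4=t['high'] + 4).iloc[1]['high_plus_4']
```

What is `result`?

take first 4 rows:
   high month
0    27   May
1     4   Aug
2    33   Jul
3    35   Nov
take 3 rows with largest high:
   high month
3    35   Nov
2    33   Jul
0    27   May
filter rows where high > 27:
   high month
3    35   Nov
2    33   Jul
add column high_plus_4 = t['high'] + 4:
   high month  high_plus_4
3    35   Nov           39
2    33   Jul           37
Finally, value at position 1, column 'high_plus_4' = 37.

37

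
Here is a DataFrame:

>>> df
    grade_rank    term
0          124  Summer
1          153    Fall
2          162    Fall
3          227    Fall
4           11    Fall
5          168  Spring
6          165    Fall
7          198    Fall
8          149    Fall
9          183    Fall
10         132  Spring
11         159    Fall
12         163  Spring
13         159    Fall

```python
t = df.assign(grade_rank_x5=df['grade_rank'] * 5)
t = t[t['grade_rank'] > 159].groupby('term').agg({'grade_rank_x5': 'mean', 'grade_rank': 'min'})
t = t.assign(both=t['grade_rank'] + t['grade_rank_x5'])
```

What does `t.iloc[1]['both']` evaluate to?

add column grade_rank_x5 = df['grade_rank'] * 5:
    grade_rank    term  grade_rank_x5
0          124  Summer            620
1          153    Fall            765
2          162    Fall            810
3          227    Fall           1135
4           11    Fall             55
5          168  Spring            840
6          165    Fall            825
7          198    Fall            990
8          149    Fall            745
9          183    Fall            915
10         132  Spring            660
11         159    Fall            795
12         163  Spring            815
13         159    Fall            795
filter rows where grade_rank > 159:
    grade_rank    term  grade_rank_x5
2          162    Fall            810
3          227    Fall           1135
5          168  Spring            840
6          165    Fall            825
7          198    Fall            990
9          183    Fall            915
12         163  Spring            815
group by term: mean(grade_rank_x5), min(grade_rank):
        grade_rank_x5  grade_rank
term                             
Fall            935.0         162
Spring          827.5         163
add column both = t['grade_rank'] + t['grade_rank_x5']:
        grade_rank_x5  grade_rank    both
term                                     
Fall            935.0         162  1097.0
Spring          827.5         163   990.5

990.5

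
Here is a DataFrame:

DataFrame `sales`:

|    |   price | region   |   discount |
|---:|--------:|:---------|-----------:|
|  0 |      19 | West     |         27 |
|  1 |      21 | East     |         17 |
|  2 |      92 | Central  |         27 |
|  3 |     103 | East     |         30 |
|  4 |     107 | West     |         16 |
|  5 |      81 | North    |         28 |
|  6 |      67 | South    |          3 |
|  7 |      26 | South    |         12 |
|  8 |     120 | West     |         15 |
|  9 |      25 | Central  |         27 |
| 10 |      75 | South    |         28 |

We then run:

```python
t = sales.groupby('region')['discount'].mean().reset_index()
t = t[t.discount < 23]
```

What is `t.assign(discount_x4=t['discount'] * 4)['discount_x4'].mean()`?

67.3333333333

group by region, mean of discount:
region
Central    27.000000
East       23.500000
North      28.000000
South      14.333333
West       19.333333
Name: discount, dtype: float64
reset_index():
    region   discount
0  Central  27.000000
1     East  23.500000
2    North  28.000000
3    South  14.333333
4     West  19.333333
filter rows where discount < 23:
  region   discount
3  South  14.333333
4   West  19.333333
add column discount_x4 = t['discount'] * 4:
  region   discount  discount_x4
3  South  14.333333    57.333333
4   West  19.333333    77.333333
Hence 67.3333333333.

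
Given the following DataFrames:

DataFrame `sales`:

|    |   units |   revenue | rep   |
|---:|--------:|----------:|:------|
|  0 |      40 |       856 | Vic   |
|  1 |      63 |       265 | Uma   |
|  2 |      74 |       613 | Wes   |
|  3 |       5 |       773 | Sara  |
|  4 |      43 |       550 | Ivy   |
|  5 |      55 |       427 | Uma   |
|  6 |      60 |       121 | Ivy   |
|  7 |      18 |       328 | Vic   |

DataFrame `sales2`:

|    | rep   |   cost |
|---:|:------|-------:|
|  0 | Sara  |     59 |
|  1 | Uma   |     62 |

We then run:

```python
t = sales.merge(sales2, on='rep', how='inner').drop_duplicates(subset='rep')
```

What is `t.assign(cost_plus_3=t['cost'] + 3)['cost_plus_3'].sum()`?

127

merge on 'rep' (how='inner') → 3 rows:
   units  revenue   rep  cost
0     63      265   Uma    62
1      5      773  Sara    59
2     55      427   Uma    62
drop duplicate rep (keep=first):
   units  revenue   rep  cost
0     63      265   Uma    62
1      5      773  Sara    59
add column cost_plus_3 = t['cost'] + 3:
   units  revenue   rep  cost  cost_plus_3
0     63      265   Uma    62           65
1      5      773  Sara    59           62
Then the sum of column 'cost_plus_3': 127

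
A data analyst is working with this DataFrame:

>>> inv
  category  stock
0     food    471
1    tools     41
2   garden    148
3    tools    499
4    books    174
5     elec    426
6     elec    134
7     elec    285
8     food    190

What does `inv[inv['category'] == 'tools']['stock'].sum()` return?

filter rows where category == 'tools':
  category  stock
1    tools     41
3    tools    499

540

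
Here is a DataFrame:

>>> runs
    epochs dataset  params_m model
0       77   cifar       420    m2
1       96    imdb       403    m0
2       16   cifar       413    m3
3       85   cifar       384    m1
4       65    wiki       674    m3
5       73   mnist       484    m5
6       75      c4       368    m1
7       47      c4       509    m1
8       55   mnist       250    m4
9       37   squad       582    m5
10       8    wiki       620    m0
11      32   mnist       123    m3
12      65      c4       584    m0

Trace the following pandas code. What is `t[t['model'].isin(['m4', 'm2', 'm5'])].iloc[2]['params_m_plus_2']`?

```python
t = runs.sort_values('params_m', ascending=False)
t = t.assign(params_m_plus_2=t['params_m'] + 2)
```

sort by params_m descending:
    epochs dataset  params_m model
4       65    wiki       674    m3
10       8    wiki       620    m0
12      65      c4       584    m0
9       37   squad       582    m5
7       47      c4       509    m1
5       73   mnist       484    m5
0       77   cifar       420    m2
2       16   cifar       413    m3
1       96    imdb       403    m0
3       85   cifar       384    m1
6       75      c4       368    m1
8       55   mnist       250    m4
11      32   mnist       123    m3
add column params_m_plus_2 = t['params_m'] + 2:
    epochs dataset  params_m model  params_m_plus_2
4       65    wiki       674    m3              676
10       8    wiki       620    m0              622
12      65      c4       584    m0              586
9       37   squad       582    m5              584
7       47      c4       509    m1              511
5       73   mnist       484    m5              486
0       77   cifar       420    m2              422
2       16   cifar       413    m3              415
1       96    imdb       403    m0              405
3       85   cifar       384    m1              386
6       75      c4       368    m1              370
8       55   mnist       250    m4              252
11      32   mnist       123    m3              125
filter rows where model in ['m4', 'm2', 'm5']:
   epochs dataset  params_m model  params_m_plus_2
9      37   squad       582    m5              584
5      73   mnist       484    m5              486
0      77   cifar       420    m2              422
8      55   mnist       250    m4              252

422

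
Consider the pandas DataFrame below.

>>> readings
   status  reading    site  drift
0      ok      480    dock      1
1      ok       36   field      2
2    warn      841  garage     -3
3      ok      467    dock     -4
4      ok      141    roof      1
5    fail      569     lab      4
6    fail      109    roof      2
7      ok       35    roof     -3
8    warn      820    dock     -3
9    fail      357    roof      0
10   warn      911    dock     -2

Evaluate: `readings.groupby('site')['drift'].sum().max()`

group by site, sum of drift:
site
dock     -8
field     2
garage   -3
lab       4
roof      0
Name: drift, dtype: int64
The max of the resulting series is 4.

4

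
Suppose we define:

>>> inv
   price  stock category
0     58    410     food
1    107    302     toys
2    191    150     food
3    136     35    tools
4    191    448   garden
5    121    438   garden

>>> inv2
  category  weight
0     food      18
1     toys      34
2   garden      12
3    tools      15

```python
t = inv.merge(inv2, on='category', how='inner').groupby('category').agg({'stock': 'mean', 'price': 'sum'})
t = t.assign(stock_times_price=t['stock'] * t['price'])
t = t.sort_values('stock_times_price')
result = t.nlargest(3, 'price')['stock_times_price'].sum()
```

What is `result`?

212696.0

merge on 'category' (how='inner') → 6 rows:
   price  stock category  weight
0     58    410     food      18
1    107    302     toys      34
2    191    150     food      18
3    136     35    tools      15
4    191    448   garden      12
5    121    438   garden      12
group by category: mean(stock), sum(price):
          stock  price
category              
food      280.0    249
garden    443.0    312
tools      35.0    136
toys      302.0    107
add column stock_times_price = t['stock'] * t['price']:
          stock  price  stock_times_price
category                                 
food      280.0    249            69720.0
garden    443.0    312           138216.0
tools      35.0    136             4760.0
toys      302.0    107            32314.0
sort by stock_times_price:
          stock  price  stock_times_price
category                                 
tools      35.0    136             4760.0
toys      302.0    107            32314.0
food      280.0    249            69720.0
garden    443.0    312           138216.0
take 3 rows with largest price:
          stock  price  stock_times_price
category                                 
garden    443.0    312           138216.0
food      280.0    249            69720.0
tools      35.0    136             4760.0
Reading off the sum of column 'stock_times_price', we get 212696.0.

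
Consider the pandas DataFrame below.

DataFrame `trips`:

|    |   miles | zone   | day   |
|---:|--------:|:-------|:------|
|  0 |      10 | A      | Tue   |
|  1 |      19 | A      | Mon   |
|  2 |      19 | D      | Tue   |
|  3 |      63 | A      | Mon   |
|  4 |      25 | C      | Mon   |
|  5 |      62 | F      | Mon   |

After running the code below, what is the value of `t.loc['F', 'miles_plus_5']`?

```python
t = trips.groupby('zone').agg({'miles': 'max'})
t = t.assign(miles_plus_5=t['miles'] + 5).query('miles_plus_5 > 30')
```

group by zone, max of miles:
      miles
zone       
A        63
C        25
D        19
F        62
add column miles_plus_5 = t['miles'] + 5:
      miles  miles_plus_5
zone                     
A        63            68
C        25            30
D        19            24
F        62            67
filter rows where miles_plus_5 > 30:
      miles  miles_plus_5
zone                     
A        63            68
F        62            67
So loc['F', 'miles_plus_5'] = 67.

67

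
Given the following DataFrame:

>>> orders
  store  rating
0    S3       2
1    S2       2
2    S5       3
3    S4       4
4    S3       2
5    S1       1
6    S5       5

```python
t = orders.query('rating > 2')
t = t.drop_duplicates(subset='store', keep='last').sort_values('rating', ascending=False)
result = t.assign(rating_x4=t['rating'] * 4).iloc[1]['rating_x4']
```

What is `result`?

16

filter rows where rating > 2:
  store  rating
2    S5       3
3    S4       4
6    S5       5
drop duplicate store (keep=last):
  store  rating
3    S4       4
6    S5       5
sort by rating descending:
  store  rating
6    S5       5
3    S4       4
add column rating_x4 = t['rating'] * 4:
  store  rating  rating_x4
6    S5       5         20
3    S4       4         16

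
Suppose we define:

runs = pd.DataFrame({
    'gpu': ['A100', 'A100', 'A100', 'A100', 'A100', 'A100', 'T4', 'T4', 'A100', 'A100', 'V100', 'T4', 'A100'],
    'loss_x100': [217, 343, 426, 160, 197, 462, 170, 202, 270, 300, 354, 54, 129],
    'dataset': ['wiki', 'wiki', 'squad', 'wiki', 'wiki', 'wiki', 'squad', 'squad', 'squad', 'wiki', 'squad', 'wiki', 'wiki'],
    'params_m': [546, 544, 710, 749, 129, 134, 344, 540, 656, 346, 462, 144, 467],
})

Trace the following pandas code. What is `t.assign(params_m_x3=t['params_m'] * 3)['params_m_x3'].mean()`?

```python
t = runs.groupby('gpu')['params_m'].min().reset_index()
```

group by gpu, min of params_m:
gpu
A100    129
T4      144
V100    462
Name: params_m, dtype: int64
reset_index():
    gpu  params_m
0  A100       129
1    T4       144
2  V100       462
add column params_m_x3 = t['params_m'] * 3:
    gpu  params_m  params_m_x3
0  A100       129          387
1    T4       144          432
2  V100       462         1386
Taking the mean of column 'params_m_x3' gives 735.0.

735.0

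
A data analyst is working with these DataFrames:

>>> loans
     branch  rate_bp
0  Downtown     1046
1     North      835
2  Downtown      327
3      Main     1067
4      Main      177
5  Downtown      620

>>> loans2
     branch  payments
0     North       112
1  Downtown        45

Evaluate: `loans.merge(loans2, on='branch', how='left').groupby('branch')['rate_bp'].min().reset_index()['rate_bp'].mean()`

446.333333333

merge on 'branch' (how='left') → 6 rows:
     branch  rate_bp  payments
0  Downtown     1046      45.0
1     North      835     112.0
2  Downtown      327      45.0
3      Main     1067       NaN
4      Main      177       NaN
5  Downtown      620      45.0
group by branch, min of rate_bp:
branch
Downtown    327
Main        177
North       835
Name: rate_bp, dtype: int64
reset_index():
     branch  rate_bp
0  Downtown      327
1      Main      177
2     North      835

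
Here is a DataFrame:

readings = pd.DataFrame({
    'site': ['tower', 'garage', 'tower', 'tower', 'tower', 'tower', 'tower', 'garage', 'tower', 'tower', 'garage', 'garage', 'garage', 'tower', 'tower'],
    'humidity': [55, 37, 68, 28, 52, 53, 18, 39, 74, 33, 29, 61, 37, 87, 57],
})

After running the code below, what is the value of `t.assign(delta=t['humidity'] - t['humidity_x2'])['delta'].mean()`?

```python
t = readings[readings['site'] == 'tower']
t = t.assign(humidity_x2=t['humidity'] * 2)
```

-52.5

filter rows where site == 'tower':
     site  humidity
0   tower        55
2   tower        68
3   tower        28
4   tower        52
5   tower        53
6   tower        18
8   tower        74
9   tower        33
13  tower        87
14  tower        57
add column humidity_x2 = t['humidity'] * 2:
     site  humidity  humidity_x2
0   tower        55          110
2   tower        68          136
3   tower        28           56
4   tower        52          104
5   tower        53          106
6   tower        18           36
8   tower        74          148
9   tower        33           66
13  tower        87          174
14  tower        57          114
add column delta = t['humidity'] - t['humidity_x2']:
     site  humidity  humidity_x2  delta
0   tower        55          110    -55
2   tower        68          136    -68
3   tower        28           56    -28
4   tower        52          104    -52
5   tower        53          106    -53
6   tower        18           36    -18
8   tower        74          148    -74
9   tower        33           66    -33
13  tower        87          174    -87
14  tower        57          114    -57
Finally, mean of column 'delta' = -52.5.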